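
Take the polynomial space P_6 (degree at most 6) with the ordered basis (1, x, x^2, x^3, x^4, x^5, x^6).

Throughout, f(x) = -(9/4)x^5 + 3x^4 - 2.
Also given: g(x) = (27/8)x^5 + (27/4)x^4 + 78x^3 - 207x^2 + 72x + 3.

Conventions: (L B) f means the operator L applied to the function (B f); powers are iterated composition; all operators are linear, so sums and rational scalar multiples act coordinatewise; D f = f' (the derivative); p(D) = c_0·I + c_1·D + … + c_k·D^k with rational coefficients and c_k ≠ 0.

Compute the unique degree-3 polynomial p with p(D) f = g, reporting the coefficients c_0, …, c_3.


D^0 f = -(9/4)x^5 + 3x^4 - 2
D^1 f = -(45/4)x^4 + 12x^3
D^2 f = -45x^3 + 36x^2
D^3 f = -135x^2 + 72x
matching coefficients of g against c_0 f + c_1 Df + … from the top degree down determines the c_i
solution: c_0 = -3/2, c_1 = -1, c_2 = -2, c_3 = 1

c_0 = -3/2, c_1 = -1, c_2 = -2, c_3 = 1


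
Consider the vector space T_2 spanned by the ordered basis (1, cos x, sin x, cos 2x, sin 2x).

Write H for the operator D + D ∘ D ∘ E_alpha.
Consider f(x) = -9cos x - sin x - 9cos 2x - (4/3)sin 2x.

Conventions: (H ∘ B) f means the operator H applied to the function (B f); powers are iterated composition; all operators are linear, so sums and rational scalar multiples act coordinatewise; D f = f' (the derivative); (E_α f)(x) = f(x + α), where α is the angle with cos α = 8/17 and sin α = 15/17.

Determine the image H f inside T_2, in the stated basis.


the image equals g(x) = (70/17)cos x + (26/17)sin x - (15860/867)cos 2x - (12890/867)sin 2x

D f = -cos x + 9sin x - (8/3)cos 2x + 18sin 2x
E_alpha f = -(87/17)cos x + (127/17)sin x + (1129/289)cos 2x + (7124/867)sin 2x
D E_alpha f = (127/17)cos x + (87/17)sin x + (14248/867)cos 2x - (2258/289)sin 2x
D D E_alpha f = (87/17)cos x - (127/17)sin x - (4516/289)cos 2x - (28496/867)sin 2x
(D + D ∘ D ∘ E_alpha) f = (70/17)cos x + (26/17)sin x - (15860/867)cos 2x - (12890/867)sin 2x


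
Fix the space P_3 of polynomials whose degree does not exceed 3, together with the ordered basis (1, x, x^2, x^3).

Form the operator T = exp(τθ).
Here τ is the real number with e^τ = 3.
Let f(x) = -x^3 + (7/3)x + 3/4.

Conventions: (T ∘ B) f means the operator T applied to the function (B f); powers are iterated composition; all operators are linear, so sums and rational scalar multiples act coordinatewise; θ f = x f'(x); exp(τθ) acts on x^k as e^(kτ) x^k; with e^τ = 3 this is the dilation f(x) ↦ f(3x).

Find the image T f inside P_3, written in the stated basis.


g(x) = -27x^3 + 7x + 3/4

exp(τθ) x^k = e^(kτ) x^k; with e^τ = 3 this sends x^k to 3^k x^k
x ↦ 3 x
x^3 ↦ 27 x^3
applying this coordinatewise to f: exp(τθ) f = -27x^3 + 7x + 3/4


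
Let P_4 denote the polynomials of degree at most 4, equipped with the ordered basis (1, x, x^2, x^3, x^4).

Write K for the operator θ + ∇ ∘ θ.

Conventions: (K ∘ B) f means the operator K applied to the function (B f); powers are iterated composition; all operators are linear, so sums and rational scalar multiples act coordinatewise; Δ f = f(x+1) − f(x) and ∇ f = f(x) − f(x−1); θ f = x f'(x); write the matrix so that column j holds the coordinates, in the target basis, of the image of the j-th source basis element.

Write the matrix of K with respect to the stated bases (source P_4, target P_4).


image of 1: 0
image of x: x + 1
image of x^2: 2x^2 + 4x - 2
image of x^3: 3x^3 + 9x^2 - 9x + 3
image of x^4: 4x^4 + 16x^3 - 24x^2 + 16x - 4
each image's coordinates form column j of the matrix

the matrix is [[0, 1, -2, 3, -4]; [0, 1, 4, -9, 16]; [0, 0, 2, 9, -24]; [0, 0, 0, 3, 16]; [0, 0, 0, 0, 4]] (rows listed top to bottom)


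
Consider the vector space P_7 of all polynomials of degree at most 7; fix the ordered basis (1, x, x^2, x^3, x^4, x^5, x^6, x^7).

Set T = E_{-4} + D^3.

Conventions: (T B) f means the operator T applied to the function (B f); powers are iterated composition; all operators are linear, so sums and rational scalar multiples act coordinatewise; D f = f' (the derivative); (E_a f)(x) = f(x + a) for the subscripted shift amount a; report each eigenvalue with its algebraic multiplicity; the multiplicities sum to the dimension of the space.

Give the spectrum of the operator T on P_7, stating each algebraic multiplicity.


image of 1: 1
image of x: x - 4
image of x^2: x^2 - 8x + 16
image of x^3: x^3 - 12x^2 + 48x - 58
image of x^4: x^4 - 16x^3 + 96x^2 - 232x + 256
image of x^5: x^5 - 20x^4 + 160x^3 - 580x^2 + 1280x - 1024
image of x^6: x^6 - 24x^5 + 240x^4 - 1160x^3 + 3840x^2 - 6144x + 4096
image of x^7: x^7 - 28x^6 + 336x^5 - 2030x^4 + 8960x^3 - 21504x^2 + 28672x - 16384
the matrix is upper triangular; its diagonal is (1, 1, 1, 1, 1, 1, 1, 1)
for a triangular matrix the eigenvalues are the diagonal entries, with algebraic multiplicity their repetition count

λ = 1 (multiplicity 8)


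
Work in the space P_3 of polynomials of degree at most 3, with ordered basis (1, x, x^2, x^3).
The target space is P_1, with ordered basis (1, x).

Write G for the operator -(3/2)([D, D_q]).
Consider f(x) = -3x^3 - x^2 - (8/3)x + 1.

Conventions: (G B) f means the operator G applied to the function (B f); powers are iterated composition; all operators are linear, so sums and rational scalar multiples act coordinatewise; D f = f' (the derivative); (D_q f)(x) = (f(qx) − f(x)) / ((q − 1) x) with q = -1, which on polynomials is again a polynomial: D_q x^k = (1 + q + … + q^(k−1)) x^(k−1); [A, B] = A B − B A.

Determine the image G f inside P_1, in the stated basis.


g(x) = 9x - 3

D_q f = -3x^2 - 8/3
D D_q f = -6x
D f = -9x^2 - 2x - 8/3
D_q D f = -2
[D, D_q] f = -6x + 2
(-(3/2)([D, D_q])) f = 9x - 3


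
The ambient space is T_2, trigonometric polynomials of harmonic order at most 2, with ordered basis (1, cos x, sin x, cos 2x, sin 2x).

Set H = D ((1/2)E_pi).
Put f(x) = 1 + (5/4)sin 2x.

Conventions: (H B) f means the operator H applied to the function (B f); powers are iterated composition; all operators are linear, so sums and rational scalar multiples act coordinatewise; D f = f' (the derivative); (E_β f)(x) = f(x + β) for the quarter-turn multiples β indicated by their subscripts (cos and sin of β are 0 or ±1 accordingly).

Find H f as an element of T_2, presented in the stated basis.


E_pi f = 1 + (5/4)sin 2x
((1/2)E_pi) f = 1/2 + (5/8)sin 2x
D ((1/2)E_pi) f = (5/4)cos 2x

the image equals g(x) = (5/4)cos 2x


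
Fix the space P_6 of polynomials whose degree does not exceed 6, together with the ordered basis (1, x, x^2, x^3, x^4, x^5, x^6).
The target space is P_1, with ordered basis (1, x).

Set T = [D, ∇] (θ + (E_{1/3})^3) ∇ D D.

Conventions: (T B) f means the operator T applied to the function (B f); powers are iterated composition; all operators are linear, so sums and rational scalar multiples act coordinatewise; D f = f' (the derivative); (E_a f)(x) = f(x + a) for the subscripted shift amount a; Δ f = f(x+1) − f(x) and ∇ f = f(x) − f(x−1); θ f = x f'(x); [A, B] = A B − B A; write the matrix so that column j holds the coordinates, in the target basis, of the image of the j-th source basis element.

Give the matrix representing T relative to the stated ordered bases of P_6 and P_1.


the matrix is [[0, 0, 0, 0, 0, 0, 0]; [0, 0, 0, 0, 0, 0, 0]] (rows listed top to bottom)

image of 1: 0
image of x: 0
image of x^2: 0
image of x^3: 0
image of x^4: 0
image of x^5: 0
image of x^6: 0
each image's coordinates form column j of the matrix


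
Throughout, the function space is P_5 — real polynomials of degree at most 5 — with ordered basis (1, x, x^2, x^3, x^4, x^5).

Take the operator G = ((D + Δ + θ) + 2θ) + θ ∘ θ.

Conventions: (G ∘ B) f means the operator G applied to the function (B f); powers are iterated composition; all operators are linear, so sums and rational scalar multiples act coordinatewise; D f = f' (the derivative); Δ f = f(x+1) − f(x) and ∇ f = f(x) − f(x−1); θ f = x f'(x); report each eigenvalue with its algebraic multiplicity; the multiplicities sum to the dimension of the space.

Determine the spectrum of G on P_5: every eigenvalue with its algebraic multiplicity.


λ = 0 (multiplicity 1), λ = 4 (multiplicity 1), λ = 10 (multiplicity 1), λ = 18 (multiplicity 1), λ = 28 (multiplicity 1), λ = 40 (multiplicity 1)

image of 1: 0
image of x: 4x + 2
image of x^2: 10x^2 + 4x + 1
image of x^3: 18x^3 + 6x^2 + 3x + 1
image of x^4: 28x^4 + 8x^3 + 6x^2 + 4x + 1
image of x^5: 40x^5 + 10x^4 + 10x^3 + 10x^2 + 5x + 1
the matrix is upper triangular; its diagonal is (0, 4, 10, 18, 28, 40)
for a triangular matrix the eigenvalues are the diagonal entries, with algebraic multiplicity their repetition count


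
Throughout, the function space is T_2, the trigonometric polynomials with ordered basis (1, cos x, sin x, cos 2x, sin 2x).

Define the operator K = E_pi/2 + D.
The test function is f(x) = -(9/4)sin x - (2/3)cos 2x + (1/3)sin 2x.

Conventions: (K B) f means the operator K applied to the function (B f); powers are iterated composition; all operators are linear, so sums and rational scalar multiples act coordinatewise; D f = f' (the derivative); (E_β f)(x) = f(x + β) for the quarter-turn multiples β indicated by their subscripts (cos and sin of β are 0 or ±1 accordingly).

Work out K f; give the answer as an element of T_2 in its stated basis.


g(x) = -(9/2)cos x + (4/3)cos 2x + sin 2x

E_pi/2 f = -(9/4)cos x + (2/3)cos 2x - (1/3)sin 2x
D f = -(9/4)cos x + (2/3)cos 2x + (4/3)sin 2x
(E_pi/2 + D) f = -(9/2)cos x + (4/3)cos 2x + sin 2x


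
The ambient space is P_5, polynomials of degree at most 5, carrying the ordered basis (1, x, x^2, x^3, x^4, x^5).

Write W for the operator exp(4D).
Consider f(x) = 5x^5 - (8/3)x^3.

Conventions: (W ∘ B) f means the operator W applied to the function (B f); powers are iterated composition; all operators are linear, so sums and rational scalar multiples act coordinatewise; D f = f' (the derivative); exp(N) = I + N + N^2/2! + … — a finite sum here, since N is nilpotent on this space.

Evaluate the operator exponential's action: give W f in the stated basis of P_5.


the image equals g(x) = 5x^5 + 100x^4 + (2392/3)x^3 + 3168x^2 + 6272x + 14848/3

order-1 term: 100x^4 - 32x^2
order-2 term: 800x^3 - 128x
order-3 term: 3200x^2 - 512/3
order-4 term: 6400x
order-5 term: 5120
the series for exp(4D) f terminates at order 5
exp(4D) f = 5x^5 + 100x^4 + (2392/3)x^3 + 3168x^2 + 6272x + 14848/3


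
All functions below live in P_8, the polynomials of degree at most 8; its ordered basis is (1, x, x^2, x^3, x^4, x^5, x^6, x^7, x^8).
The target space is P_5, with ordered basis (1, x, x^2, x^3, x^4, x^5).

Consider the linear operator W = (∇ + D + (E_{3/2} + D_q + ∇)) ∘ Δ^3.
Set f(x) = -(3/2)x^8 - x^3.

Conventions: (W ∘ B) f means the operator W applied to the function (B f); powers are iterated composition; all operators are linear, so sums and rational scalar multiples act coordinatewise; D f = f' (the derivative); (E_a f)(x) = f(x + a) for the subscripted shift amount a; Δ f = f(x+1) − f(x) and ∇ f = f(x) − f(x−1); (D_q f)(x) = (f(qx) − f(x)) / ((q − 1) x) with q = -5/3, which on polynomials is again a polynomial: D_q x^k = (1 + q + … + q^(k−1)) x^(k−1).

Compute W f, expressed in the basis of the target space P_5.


the result is g(x) = -504x^5 - (159656/9)x^4 - 72380x^3 - 252140x^2 - (618219/2)x - 435405/2

Δ f = -12x^7 - 42x^6 - 84x^5 - 105x^4 - 84x^3 - 45x^2 - 15x - 5/2
Δ Δ f = -84x^6 - 504x^5 - 1470x^4 - 2520x^3 - 2604x^2 - 1518x - 387
Δ Δ Δ f = -504x^5 - 3780x^4 - 12600x^3 - 22680x^2 - 21672x - 8700
∇ Δ^3 f = -2520x^4 - 10080x^3 - 20160x^2 - 20160x - 8316
D Δ^3 f = -2520x^4 - 15120x^3 - 37800x^2 - 45360x - 21672
E_{3/2} Δ^3 f = -504x^5 - 7560x^4 - 46620x^3 - 147420x^2 - (477099/2)x - 315453/2
D_q Δ^3 f = -(23576/9)x^4 + 9520x^3 - 26600x^2 + 15120x - 21672
∇ Δ^3 f = -2520x^4 - 10080x^3 - 20160x^2 - 20160x - 8316
(E_{3/2} + D_q + ∇) Δ^3 f = -504x^5 - (114296/9)x^4 - 47180x^3 - 194180x^2 - (487179/2)x - 375429/2
(∇ + D + (E_{3/2} + D_q + ∇)) Δ^3 f = -504x^5 - (159656/9)x^4 - 72380x^3 - 252140x^2 - (618219/2)x - 435405/2


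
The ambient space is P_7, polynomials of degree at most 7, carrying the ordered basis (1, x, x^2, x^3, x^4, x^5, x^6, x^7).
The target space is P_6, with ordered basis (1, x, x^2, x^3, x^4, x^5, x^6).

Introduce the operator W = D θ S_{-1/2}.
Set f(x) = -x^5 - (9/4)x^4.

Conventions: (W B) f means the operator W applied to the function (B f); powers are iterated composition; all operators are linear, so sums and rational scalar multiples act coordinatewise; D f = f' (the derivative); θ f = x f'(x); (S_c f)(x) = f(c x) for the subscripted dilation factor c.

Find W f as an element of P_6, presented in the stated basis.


S_{-1/2} f = (1/32)x^5 - (9/64)x^4
θ S_{-1/2} f = (5/32)x^5 - (9/16)x^4
D (θ S_{-1/2}) f = (25/32)x^4 - (9/4)x^3

the result is g(x) = (25/32)x^4 - (9/4)x^3


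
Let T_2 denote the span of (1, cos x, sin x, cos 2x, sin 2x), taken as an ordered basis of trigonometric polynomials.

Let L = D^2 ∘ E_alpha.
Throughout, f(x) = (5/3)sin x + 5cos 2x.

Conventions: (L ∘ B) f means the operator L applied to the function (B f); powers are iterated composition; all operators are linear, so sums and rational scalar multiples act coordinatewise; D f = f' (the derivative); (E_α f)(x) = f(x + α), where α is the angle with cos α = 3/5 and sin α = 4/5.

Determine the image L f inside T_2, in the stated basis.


g(x) = -(4/3)cos x - sin x + (28/5)cos 2x + (96/5)sin 2x

E_alpha f = (4/3)cos x + sin x - (7/5)cos 2x - (24/5)sin 2x
D E_alpha f = cos x - (4/3)sin x - (48/5)cos 2x + (14/5)sin 2x
D D E_alpha f = -(4/3)cos x - sin x + (28/5)cos 2x + (96/5)sin 2x


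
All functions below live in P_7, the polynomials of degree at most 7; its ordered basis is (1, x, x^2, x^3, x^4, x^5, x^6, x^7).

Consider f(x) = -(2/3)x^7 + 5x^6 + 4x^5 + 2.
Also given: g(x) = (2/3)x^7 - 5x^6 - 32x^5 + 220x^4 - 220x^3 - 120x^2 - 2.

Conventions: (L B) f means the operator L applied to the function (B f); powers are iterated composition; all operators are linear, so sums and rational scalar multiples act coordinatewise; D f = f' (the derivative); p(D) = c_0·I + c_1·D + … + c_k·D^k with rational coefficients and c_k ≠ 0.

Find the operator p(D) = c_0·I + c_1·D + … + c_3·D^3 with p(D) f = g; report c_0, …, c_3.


c_0 = -1, c_1 = 0, c_2 = 1, c_3 = -1/2

D^0 f = -(2/3)x^7 + 5x^6 + 4x^5 + 2
D^1 f = -(14/3)x^6 + 30x^5 + 20x^4
D^2 f = -28x^5 + 150x^4 + 80x^3
D^3 f = -140x^4 + 600x^3 + 240x^2
matching coefficients of g against c_0 f + c_1 Df + … from the top degree down determines the c_i
solution: c_0 = -1, c_1 = 0, c_2 = 1, c_3 = -1/2


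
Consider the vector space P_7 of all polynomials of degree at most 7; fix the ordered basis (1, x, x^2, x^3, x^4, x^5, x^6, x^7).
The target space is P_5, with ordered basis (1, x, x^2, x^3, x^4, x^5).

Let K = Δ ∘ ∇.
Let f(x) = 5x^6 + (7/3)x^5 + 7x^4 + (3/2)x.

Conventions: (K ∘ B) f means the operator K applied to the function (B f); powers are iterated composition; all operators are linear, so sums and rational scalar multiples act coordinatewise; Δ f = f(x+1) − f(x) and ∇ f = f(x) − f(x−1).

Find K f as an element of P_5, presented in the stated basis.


the image equals g(x) = 150x^4 + (140/3)x^3 + 234x^2 + (70/3)x + 24

∇ f = 30x^5 - (190/3)x^4 + (314/3)x^3 - (281/3)x^2 + (139/3)x - 49/6
Δ ∇ f = 150x^4 + (140/3)x^3 + 234x^2 + (70/3)x + 24


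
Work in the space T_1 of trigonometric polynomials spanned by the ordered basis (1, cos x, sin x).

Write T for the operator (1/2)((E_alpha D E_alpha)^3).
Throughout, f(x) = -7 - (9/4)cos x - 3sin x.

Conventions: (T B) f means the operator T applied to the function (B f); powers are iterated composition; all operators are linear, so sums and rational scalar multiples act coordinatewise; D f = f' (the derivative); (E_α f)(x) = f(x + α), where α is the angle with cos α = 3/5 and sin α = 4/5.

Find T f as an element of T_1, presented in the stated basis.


the image equals g(x) = (2337/1250)cos x + (711/5000)sin x

E_alpha f = -7 - (15/4)cos x
D E_alpha f = (15/4)sin x
E_alpha D E_alpha f = 3cos x + (9/4)sin x
E_alpha (E_alpha D E_alpha) f = (18/5)cos x - (21/20)sin x
D E_alpha (E_alpha D E_alpha) f = -(21/20)cos x - (18/5)sin x
E_alpha D E_alpha (E_alpha D E_alpha) f = -(351/100)cos x - (33/25)sin x
E_alpha (E_alpha D E_alpha) (E_alpha D E_alpha) f = -(1581/500)cos x + (252/125)sin x
D E_alpha (E_alpha D E_alpha) (E_alpha D E_alpha) f = (252/125)cos x + (1581/500)sin x
E_alpha D E_alpha (E_alpha D E_alpha) (E_alpha D E_alpha) f = (2337/625)cos x + (711/2500)sin x
((1/2)((E_alpha D E_alpha)^3)) f = (2337/1250)cos x + (711/5000)sin x


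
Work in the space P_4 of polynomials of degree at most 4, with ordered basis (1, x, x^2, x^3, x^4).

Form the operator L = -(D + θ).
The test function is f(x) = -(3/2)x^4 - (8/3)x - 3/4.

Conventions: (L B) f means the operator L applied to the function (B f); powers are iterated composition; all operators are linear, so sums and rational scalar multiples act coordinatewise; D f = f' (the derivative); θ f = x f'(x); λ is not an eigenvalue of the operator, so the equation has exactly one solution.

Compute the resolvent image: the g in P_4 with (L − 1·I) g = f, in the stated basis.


the result is g(x) = (3/10)x^4 - (3/10)x^3 + (3/10)x^2 + (31/30)x - 17/60

write g with unknown coordinates in the stated basis and equate coefficients in (L − 1·I) g = f
solving from the highest basis element down gives g = (3/10)x^4 - (3/10)x^3 + (3/10)x^2 + (31/30)x - 17/60
check: L g = -(6/5)x^4 - (3/10)x^3 + (3/10)x^2 - (49/30)x - 31/30
so L g − 1·g = -(3/2)x^4 - (8/3)x - 3/4 = f ✓


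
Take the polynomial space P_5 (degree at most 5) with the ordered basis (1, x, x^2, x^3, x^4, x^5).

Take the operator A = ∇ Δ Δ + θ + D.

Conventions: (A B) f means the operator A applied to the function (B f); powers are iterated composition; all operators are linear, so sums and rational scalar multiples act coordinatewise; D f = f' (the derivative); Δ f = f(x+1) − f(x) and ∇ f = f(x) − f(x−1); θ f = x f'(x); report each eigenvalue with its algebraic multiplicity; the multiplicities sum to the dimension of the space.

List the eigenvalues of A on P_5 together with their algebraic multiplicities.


λ = 0 (multiplicity 1), λ = 1 (multiplicity 1), λ = 2 (multiplicity 1), λ = 3 (multiplicity 1), λ = 4 (multiplicity 1), λ = 5 (multiplicity 1)

image of 1: 0
image of x: x + 1
image of x^2: 2x^2 + 2x
image of x^3: 3x^3 + 3x^2 + 6
image of x^4: 4x^4 + 4x^3 + 24x + 12
image of x^5: 5x^5 + 5x^4 + 60x^2 + 60x + 30
the matrix is upper triangular; its diagonal is (0, 1, 2, 3, 4, 5)
for a triangular matrix the eigenvalues are the diagonal entries, with algebraic multiplicity their repetition count


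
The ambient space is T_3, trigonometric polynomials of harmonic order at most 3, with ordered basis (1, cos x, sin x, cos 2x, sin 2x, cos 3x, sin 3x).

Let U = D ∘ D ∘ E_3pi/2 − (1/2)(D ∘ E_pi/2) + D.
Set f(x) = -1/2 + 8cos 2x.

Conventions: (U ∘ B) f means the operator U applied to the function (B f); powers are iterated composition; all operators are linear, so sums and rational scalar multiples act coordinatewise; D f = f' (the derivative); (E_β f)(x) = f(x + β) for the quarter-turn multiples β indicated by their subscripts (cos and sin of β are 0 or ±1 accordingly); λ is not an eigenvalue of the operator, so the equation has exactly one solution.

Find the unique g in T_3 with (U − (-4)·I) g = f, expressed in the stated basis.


g(x) = -1/8 + (64/73)cos 2x + (24/73)sin 2x

write g with unknown coordinates in the stated basis and equate coefficients in (U − (-4)·I) g = f
solving from the highest basis element down gives g = -1/8 + (64/73)cos 2x + (24/73)sin 2x
check: U g = (328/73)cos 2x - (96/73)sin 2x
so U g − (-4)·g = -1/2 + 8cos 2x = f ✓


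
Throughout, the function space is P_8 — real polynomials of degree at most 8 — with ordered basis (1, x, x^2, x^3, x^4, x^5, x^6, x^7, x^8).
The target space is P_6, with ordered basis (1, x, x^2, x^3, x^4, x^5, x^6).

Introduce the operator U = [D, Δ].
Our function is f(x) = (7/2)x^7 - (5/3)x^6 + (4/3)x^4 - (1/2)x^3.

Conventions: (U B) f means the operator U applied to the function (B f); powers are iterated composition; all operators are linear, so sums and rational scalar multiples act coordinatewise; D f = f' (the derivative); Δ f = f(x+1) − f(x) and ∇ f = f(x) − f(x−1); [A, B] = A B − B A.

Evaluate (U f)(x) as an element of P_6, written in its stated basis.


the image equals g(x) = 0

Δ f = (49/2)x^6 + (127/2)x^5 + (195/2)x^4 + (189/2)x^3 + 55x^2 + (55/3)x + 8/3
D Δ f = 147x^5 + (635/2)x^4 + 390x^3 + (567/2)x^2 + 110x + 55/3
D f = (49/2)x^6 - 10x^5 + (16/3)x^3 - (3/2)x^2
Δ D f = 147x^5 + (635/2)x^4 + 390x^3 + (567/2)x^2 + 110x + 55/3
[D, Δ] f = 0


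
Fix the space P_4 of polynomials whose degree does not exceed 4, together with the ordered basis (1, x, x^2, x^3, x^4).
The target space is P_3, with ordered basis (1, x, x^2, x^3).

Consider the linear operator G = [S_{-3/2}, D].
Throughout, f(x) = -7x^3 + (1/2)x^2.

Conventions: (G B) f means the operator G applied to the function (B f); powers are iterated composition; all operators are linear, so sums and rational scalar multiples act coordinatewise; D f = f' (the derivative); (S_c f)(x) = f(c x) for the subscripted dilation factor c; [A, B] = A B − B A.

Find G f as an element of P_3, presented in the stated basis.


D f = -21x^2 + x
S_{-3/2} D f = -(189/4)x^2 - (3/2)x
S_{-3/2} f = (189/8)x^3 + (9/8)x^2
D S_{-3/2} f = (567/8)x^2 + (9/4)x
[S_{-3/2}, D] f = -(945/8)x^2 - (15/4)x

the image equals g(x) = -(945/8)x^2 - (15/4)x


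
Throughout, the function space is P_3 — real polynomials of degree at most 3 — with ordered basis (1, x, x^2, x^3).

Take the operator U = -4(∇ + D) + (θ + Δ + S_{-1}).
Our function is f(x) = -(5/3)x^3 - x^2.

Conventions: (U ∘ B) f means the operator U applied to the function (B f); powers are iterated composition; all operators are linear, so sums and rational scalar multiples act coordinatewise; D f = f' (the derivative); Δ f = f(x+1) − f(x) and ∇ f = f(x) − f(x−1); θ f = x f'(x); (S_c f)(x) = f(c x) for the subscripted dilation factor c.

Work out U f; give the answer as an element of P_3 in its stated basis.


∇ f = -5x^2 + 3x - 2/3
D f = -5x^2 - 2x
(∇ + D) f = -10x^2 + x - 2/3
(-4(∇ + D)) f = 40x^2 - 4x + 8/3
θ f = -5x^3 - 2x^2
Δ f = -5x^2 - 7x - 8/3
S_{-1} f = (5/3)x^3 - x^2
(θ + Δ + S_{-1}) f = -(10/3)x^3 - 8x^2 - 7x - 8/3
(-4(∇ + D) + (θ + Δ + S_{-1})) f = -(10/3)x^3 + 32x^2 - 11x

g(x) = -(10/3)x^3 + 32x^2 - 11x


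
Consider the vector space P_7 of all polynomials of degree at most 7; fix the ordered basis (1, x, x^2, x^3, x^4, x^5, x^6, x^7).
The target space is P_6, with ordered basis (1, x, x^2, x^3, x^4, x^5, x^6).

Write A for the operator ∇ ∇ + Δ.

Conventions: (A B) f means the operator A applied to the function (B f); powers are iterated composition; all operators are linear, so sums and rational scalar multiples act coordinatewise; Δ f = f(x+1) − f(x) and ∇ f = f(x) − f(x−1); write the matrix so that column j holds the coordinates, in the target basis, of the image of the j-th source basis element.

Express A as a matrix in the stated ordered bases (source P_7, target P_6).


the matrix is [[0, 1, 3, -5, 15, -29, 63, -125]; [0, 0, 2, 9, -20, 75, -174, 441]; [0, 0, 0, 3, 18, -50, 225, -609]; [0, 0, 0, 0, 4, 30, -100, 525]; [0, 0, 0, 0, 0, 5, 45, -175]; [0, 0, 0, 0, 0, 0, 6, 63]; [0, 0, 0, 0, 0, 0, 0, 7]] (rows listed top to bottom)

image of 1: 0
image of x: 1
image of x^2: 2x + 3
image of x^3: 3x^2 + 9x - 5
image of x^4: 4x^3 + 18x^2 - 20x + 15
image of x^5: 5x^4 + 30x^3 - 50x^2 + 75x - 29
image of x^6: 6x^5 + 45x^4 - 100x^3 + 225x^2 - 174x + 63
image of x^7: 7x^6 + 63x^5 - 175x^4 + 525x^3 - 609x^2 + 441x - 125
each image's coordinates form column j of the matrix


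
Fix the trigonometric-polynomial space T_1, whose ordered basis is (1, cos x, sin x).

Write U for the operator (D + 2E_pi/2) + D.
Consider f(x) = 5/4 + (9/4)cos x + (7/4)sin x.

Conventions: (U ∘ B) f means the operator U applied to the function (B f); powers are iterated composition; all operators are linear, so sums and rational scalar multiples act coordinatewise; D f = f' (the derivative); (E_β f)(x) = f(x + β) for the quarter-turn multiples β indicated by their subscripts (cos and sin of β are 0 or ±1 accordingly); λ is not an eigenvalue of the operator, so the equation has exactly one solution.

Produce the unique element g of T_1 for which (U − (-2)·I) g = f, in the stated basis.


write g with unknown coordinates in the stated basis and equate coefficients in (U − (-2)·I) g = f
solving from the highest basis element down gives g = 5/16 - (1/8)cos x + (5/8)sin x
check: U g = 5/8 + (5/2)cos x + (1/2)sin x
so U g − (-2)·g = 5/4 + (9/4)cos x + (7/4)sin x = f ✓

g(x) = 5/16 - (1/8)cos x + (5/8)sin x


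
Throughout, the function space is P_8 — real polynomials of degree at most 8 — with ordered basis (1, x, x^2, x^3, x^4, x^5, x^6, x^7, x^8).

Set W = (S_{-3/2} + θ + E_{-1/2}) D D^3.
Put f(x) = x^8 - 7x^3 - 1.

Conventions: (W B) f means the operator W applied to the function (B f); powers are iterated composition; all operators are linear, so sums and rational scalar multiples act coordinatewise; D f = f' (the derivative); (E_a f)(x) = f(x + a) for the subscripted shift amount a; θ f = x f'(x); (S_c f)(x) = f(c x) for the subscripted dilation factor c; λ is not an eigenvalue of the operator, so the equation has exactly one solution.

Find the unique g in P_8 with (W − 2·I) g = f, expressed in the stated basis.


the image equals g(x) = -(1/2)x^8 - (16905/4)x^4 + (1687/2)x^3 - 630x^2 + 210x - 405823/4

write g with unknown coordinates in the stated basis and equate coefficients in (W − 2·I) g = f
solving from the highest basis element down gives g = -(1/2)x^8 - (16905/4)x^4 + (1687/2)x^3 - 630x^2 + 210x - 405823/4
check: W g = -(16905/2)x^4 + 1680x^3 - 1260x^2 + 420x - 405825/2
so W g − 2·g = x^8 - 7x^3 - 1 = f ✓


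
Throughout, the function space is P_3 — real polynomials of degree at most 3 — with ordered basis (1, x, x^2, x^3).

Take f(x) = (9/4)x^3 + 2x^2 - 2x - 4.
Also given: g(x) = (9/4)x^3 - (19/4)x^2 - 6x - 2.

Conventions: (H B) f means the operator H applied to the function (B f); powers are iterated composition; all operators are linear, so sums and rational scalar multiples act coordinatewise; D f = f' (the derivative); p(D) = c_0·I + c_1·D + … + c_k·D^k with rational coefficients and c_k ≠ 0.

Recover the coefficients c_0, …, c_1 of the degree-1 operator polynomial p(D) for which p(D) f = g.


D^0 f = (9/4)x^3 + 2x^2 - 2x - 4
D^1 f = (27/4)x^2 + 4x - 2
matching coefficients of g against c_0 f + c_1 Df + … from the top degree down determines the c_i
solution: c_0 = 1, c_1 = -1

c_0 = 1, c_1 = -1


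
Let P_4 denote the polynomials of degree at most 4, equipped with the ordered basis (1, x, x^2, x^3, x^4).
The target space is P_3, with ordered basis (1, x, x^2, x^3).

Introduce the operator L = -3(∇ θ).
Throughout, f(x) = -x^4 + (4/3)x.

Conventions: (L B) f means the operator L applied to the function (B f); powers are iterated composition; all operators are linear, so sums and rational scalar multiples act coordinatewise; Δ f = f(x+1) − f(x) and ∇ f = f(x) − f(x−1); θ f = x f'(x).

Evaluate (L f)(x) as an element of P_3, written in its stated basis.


g(x) = 48x^3 - 72x^2 + 48x - 16

θ f = -4x^4 + (4/3)x
∇ θ f = -16x^3 + 24x^2 - 16x + 16/3
(-3(∇ θ)) f = 48x^3 - 72x^2 + 48x - 16


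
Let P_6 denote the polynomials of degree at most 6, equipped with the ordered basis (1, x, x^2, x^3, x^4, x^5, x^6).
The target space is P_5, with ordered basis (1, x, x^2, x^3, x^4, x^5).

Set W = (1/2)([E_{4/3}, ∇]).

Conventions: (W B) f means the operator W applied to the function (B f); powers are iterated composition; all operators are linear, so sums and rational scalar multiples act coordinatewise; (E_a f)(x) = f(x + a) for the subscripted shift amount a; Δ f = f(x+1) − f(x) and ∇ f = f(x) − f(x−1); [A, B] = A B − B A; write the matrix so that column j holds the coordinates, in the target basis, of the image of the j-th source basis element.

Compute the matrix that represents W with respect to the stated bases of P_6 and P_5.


the matrix is [[0, 0, 0, 0, 0, 0, 0]; [0, 0, 0, 0, 0, 0, 0]; [0, 0, 0, 0, 0, 0, 0]; [0, 0, 0, 0, 0, 0, 0]; [0, 0, 0, 0, 0, 0, 0]; [0, 0, 0, 0, 0, 0, 0]] (rows listed top to bottom)

image of 1: 0
image of x: 0
image of x^2: 0
image of x^3: 0
image of x^4: 0
image of x^5: 0
image of x^6: 0
each image's coordinates form column j of the matrix


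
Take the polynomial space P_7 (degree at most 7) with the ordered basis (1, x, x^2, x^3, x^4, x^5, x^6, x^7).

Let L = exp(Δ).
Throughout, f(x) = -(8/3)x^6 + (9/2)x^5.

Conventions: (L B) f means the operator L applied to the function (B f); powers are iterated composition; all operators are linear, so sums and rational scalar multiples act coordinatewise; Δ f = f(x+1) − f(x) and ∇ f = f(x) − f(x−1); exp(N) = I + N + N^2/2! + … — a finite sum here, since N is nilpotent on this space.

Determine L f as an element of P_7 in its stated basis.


order-1 term: -16x^5 - (35/2)x^4 - (25/3)x^3 + 5x^2 + (13/2)x + 11/6
order-2 term: -40x^4 - 115x^3 - 145x^2 - (165/2)x - 91/6
order-3 term: -(160/3)x^3 - 195x^2 - 265x - 255/2
order-4 term: -40x^2 - (275/2)x - 385/3
order-5 term: -16x - 71/2
order-6 term: -8/3
the series for exp(Δ) f terminates at order 6
exp(Δ) f = -(8/3)x^6 - (23/2)x^5 - (115/2)x^4 - (530/3)x^3 - 375x^2 - (989/2)x - 922/3

the result is g(x) = -(8/3)x^6 - (23/2)x^5 - (115/2)x^4 - (530/3)x^3 - 375x^2 - (989/2)x - 922/3


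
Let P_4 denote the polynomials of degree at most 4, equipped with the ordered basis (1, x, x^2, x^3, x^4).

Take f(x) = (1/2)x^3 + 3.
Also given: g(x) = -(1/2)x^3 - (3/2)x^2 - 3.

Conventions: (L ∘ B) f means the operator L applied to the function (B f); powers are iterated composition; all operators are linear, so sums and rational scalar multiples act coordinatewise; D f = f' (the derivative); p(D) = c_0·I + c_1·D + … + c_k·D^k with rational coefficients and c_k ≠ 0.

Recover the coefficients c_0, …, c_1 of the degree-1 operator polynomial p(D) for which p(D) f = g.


p(D) = -I − D, i.e. c_0 = -1, c_1 = -1

D^0 f = (1/2)x^3 + 3
D^1 f = (3/2)x^2
matching coefficients of g against c_0 f + c_1 Df + … from the top degree down determines the c_i
solution: c_0 = -1, c_1 = -1


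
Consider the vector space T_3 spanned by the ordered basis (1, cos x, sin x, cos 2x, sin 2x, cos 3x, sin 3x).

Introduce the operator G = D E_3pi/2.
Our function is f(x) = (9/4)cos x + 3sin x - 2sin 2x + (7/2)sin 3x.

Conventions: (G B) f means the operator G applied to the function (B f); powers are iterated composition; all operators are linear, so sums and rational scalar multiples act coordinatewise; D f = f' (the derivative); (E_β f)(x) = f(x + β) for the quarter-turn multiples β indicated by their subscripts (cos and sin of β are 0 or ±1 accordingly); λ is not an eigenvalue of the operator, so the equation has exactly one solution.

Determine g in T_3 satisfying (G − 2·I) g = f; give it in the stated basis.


write g with unknown coordinates in the stated basis and equate coefficients in (G − 2·I) g = f
solving from the highest basis element down gives g = -(9/4)cos x - 3sin x - (1/2)cos 2x + (1/2)sin 2x - (7/10)sin 3x
check: G g = -(9/4)cos x - 3sin x - cos 2x - sin 2x + (21/10)sin 3x
so G g − 2·g = (9/4)cos x + 3sin x - 2sin 2x + (7/2)sin 3x = f ✓

the image equals g(x) = -(9/4)cos x - 3sin x - (1/2)cos 2x + (1/2)sin 2x - (7/10)sin 3x


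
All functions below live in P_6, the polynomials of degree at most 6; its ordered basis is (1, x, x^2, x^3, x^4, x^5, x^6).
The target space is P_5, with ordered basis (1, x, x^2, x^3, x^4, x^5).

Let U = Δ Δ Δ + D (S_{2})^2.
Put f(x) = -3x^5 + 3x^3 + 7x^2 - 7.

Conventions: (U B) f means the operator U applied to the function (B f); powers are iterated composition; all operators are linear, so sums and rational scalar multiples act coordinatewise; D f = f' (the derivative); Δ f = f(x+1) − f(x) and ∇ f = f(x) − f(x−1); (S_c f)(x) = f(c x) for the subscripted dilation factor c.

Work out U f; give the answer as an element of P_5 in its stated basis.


Δ f = -15x^4 - 30x^3 - 21x^2 + 8x + 7
Δ Δ f = -60x^3 - 180x^2 - 192x - 58
Δ Δ Δ f = -180x^2 - 540x - 432
S_{2} f = -96x^5 + 24x^3 + 28x^2 - 7
S_{2} S_{2} f = -3072x^5 + 192x^3 + 112x^2 - 7
D (S_{2})^2 f = -15360x^4 + 576x^2 + 224x
(Δ Δ Δ + D (S_{2})^2) f = -15360x^4 + 396x^2 - 316x - 432

g(x) = -15360x^4 + 396x^2 - 316x - 432


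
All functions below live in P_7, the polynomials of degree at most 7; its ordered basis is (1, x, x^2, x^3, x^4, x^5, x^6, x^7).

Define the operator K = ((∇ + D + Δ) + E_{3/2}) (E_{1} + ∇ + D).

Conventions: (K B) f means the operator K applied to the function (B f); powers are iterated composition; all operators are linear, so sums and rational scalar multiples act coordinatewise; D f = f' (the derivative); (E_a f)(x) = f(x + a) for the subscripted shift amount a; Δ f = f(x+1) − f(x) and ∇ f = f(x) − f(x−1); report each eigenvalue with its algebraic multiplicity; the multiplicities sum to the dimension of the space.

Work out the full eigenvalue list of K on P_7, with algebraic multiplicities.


image of 1: 1
image of x: x + 15/2
image of x^2: x^2 + 15x + 117/4
image of x^3: x^3 + (45/2)x^2 + (351/4)x + 221/8
image of x^4: x^4 + 30x^3 + (351/2)x^2 + (221/2)x + 1689/16
image of x^5: x^5 + (75/2)x^4 + (585/2)x^3 + (1105/4)x^2 + (8445/16)x + 4241/32
image of x^6: x^6 + 45x^5 + (1755/4)x^4 + (1105/2)x^3 + (25335/16)x^2 + (12723/16)x + 28997/64
image of x^7: x^7 + (105/2)x^6 + (2457/4)x^5 + (7735/8)x^4 + (59115/16)x^3 + (89061/32)x^2 + (202979/64)x + 90773/128
the matrix is upper triangular; its diagonal is (1, 1, 1, 1, 1, 1, 1, 1)
for a triangular matrix the eigenvalues are the diagonal entries, with algebraic multiplicity their repetition count

λ = 1 (multiplicity 8)


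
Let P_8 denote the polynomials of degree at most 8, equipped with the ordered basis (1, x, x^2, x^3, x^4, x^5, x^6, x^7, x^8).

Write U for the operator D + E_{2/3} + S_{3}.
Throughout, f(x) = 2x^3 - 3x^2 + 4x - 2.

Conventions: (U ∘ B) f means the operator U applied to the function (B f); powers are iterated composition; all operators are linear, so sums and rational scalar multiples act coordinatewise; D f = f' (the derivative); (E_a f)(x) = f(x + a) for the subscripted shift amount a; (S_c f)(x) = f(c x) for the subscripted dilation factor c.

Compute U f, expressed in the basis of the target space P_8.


the result is g(x) = 56x^3 - 20x^2 + (26/3)x + 52/27

D f = 6x^2 - 6x + 4
E_{2/3} f = 2x^3 + x^2 + (8/3)x - 2/27
S_{3} f = 54x^3 - 27x^2 + 12x - 2
(D + E_{2/3} + S_{3}) f = 56x^3 - 20x^2 + (26/3)x + 52/27


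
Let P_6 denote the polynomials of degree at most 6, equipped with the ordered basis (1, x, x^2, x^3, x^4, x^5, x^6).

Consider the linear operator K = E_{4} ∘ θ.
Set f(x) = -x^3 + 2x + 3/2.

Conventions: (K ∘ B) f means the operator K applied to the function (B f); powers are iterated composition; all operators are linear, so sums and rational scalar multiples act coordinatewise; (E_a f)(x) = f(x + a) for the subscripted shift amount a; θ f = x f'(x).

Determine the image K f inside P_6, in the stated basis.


θ f = -3x^3 + 2x
E_{4} θ f = -3x^3 - 36x^2 - 142x - 184

g(x) = -3x^3 - 36x^2 - 142x - 184


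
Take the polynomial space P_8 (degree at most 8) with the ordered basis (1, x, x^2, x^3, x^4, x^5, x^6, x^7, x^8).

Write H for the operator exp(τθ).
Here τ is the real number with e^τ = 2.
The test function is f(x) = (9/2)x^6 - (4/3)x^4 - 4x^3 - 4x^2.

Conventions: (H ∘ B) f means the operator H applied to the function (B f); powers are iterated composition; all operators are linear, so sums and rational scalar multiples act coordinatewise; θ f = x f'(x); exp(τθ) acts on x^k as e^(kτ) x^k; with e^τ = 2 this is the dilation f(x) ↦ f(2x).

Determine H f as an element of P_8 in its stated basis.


g(x) = 288x^6 - (64/3)x^4 - 32x^3 - 16x^2

exp(τθ) x^k = e^(kτ) x^k; with e^τ = 2 this sends x^k to 2^k x^k
x^2 ↦ 4 x^2
x^3 ↦ 8 x^3
x^4 ↦ 16 x^4
x^6 ↦ 64 x^6
applying this coordinatewise to f: exp(τθ) f = 288x^6 - (64/3)x^4 - 32x^3 - 16x^2


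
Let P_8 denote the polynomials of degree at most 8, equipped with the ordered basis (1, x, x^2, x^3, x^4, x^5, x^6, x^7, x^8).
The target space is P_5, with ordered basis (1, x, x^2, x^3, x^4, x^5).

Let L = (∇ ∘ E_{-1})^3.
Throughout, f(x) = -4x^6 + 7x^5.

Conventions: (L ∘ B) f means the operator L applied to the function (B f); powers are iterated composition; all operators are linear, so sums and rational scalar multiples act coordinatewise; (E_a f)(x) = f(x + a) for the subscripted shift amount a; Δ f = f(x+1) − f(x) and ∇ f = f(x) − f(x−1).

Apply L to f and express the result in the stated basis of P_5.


the image equals g(x) = -480x^3 + 6900x^2 - 33300x + 53970

E_{-1} f = -4x^6 + 31x^5 - 95x^4 + 150x^3 - 130x^2 + 59x - 11
∇ E_{-1} f = -24x^5 + 215x^4 - 770x^3 + 1390x^2 - 1269x + 469
E_{-1} (∇ ∘ E_{-1}) f = -24x^5 + 335x^4 - 1870x^3 + 5230x^2 - 7339x + 4137
∇ E_{-1} (∇ ∘ E_{-1}) f = -120x^4 + 1580x^3 - 7860x^2 + 17530x - 14798
E_{-1} (∇ ∘ E_{-1}) (∇ ∘ E_{-1}) f = -120x^4 + 2060x^3 - 13320x^2 + 38470x - 41888
∇ E_{-1} (∇ ∘ E_{-1}) (∇ ∘ E_{-1}) f = -480x^3 + 6900x^2 - 33300x + 53970


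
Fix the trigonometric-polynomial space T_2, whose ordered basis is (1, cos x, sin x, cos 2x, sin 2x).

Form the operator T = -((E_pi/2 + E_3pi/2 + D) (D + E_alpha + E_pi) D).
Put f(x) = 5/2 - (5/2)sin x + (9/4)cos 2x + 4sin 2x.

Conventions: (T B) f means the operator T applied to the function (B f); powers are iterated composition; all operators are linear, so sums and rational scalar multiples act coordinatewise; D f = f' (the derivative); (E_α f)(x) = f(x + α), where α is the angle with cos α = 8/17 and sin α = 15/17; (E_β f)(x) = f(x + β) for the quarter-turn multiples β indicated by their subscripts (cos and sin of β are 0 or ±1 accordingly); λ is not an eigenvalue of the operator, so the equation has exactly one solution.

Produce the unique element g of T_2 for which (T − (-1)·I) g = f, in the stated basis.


write g with unknown coordinates in the stated basis and equate coefficients in (T − (-1)·I) g = f
solving from the highest basis element down gives g = 5/2 + (5/4)cos x - (5/16)sin x - (82783/282692)cos 2x - (1370/70673)sin 2x
check: T g = -(5/4)cos x - (35/16)sin x + (179710/70673)cos 2x + (284062/70673)sin 2x
so T g − (-1)·g = 5/2 - (5/2)sin x + (9/4)cos 2x + 4sin 2x = f ✓

the image equals g(x) = 5/2 + (5/4)cos x - (5/16)sin x - (82783/282692)cos 2x - (1370/70673)sin 2x


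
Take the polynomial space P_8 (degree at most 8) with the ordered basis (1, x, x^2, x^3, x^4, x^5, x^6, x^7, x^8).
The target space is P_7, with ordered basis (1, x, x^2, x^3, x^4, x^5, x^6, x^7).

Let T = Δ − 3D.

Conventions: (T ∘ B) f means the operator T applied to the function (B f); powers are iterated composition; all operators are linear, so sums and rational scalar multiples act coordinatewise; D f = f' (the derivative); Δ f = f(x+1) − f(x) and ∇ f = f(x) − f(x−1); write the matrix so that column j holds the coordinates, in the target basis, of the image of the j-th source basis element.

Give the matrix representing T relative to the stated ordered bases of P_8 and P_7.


image of 1: 0
image of x: -2
image of x^2: -4x + 1
image of x^3: -6x^2 + 3x + 1
image of x^4: -8x^3 + 6x^2 + 4x + 1
image of x^5: -10x^4 + 10x^3 + 10x^2 + 5x + 1
image of x^6: -12x^5 + 15x^4 + 20x^3 + 15x^2 + 6x + 1
image of x^7: -14x^6 + 21x^5 + 35x^4 + 35x^3 + 21x^2 + 7x + 1
image of x^8: -16x^7 + 28x^6 + 56x^5 + 70x^4 + 56x^3 + 28x^2 + 8x + 1
each image's coordinates form column j of the matrix

the matrix is [[0, -2, 1, 1, 1, 1, 1, 1, 1]; [0, 0, -4, 3, 4, 5, 6, 7, 8]; [0, 0, 0, -6, 6, 10, 15, 21, 28]; [0, 0, 0, 0, -8, 10, 20, 35, 56]; [0, 0, 0, 0, 0, -10, 15, 35, 70]; [0, 0, 0, 0, 0, 0, -12, 21, 56]; [0, 0, 0, 0, 0, 0, 0, -14, 28]; [0, 0, 0, 0, 0, 0, 0, 0, -16]] (rows listed top to bottom)
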